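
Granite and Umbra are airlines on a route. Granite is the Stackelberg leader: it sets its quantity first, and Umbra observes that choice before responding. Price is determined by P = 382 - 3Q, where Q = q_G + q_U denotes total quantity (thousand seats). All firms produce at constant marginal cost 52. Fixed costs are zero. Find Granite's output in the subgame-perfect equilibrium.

55

The follower Umbra best-responds to any q_G: π_U = (382 - 3Q)q_U - 52q_U.
∂π_U/∂q_U = 330 - 3q_G - 6q_U = 0 gives the reaction function q_U = (330 - 3q_G)/6.
The leader anticipates this reaction. Substituting into P = 382 - 3Q gives P = 217 - (3/2)q_G, so π_G = (217 - (3/2)q_G)q_G - 52q_G.
Maximising: ∂π_G/∂q_G = 165 - 3q_G = 0, giving q_G = 55.
Then q_U = (330 - 3·55)/6 = 55/2.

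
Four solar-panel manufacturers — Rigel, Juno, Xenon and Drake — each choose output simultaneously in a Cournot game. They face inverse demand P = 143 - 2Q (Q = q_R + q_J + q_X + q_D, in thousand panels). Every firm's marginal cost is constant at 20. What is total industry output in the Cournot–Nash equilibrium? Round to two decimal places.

49.20

Each firm earns π_i = (143 - 2Q)q_i - 20q_i.
Setting ∂π_i/∂q_i = 0 with rivals' quantities fixed: 123 - 4q_i - 2·Σ_{j≠i} q_j = 0.
By symmetry each firm produces the same amount; substituting Σ_{j≠i} q_j = 3q_i yields q_i = 123/10.
Total output Q = 123/10 + 123/10 + 123/10 + 123/10 = 246/5.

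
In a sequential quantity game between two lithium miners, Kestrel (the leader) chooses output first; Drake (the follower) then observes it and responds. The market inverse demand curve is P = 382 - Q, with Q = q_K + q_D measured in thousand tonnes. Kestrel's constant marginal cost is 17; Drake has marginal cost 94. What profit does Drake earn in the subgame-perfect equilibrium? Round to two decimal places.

Solve by backward induction. Given q_K, the follower Drake maximises π_D = (382 - q_K - q_D)q_D - 94q_D.
Setting the follower's marginal profit to zero, 288 - q_K - 2q_D = 0, i.e. q_D = (288 - q_K)/2.
Kestrel substitutes q_D(q_K) into its own profit: π_K = q_K(382 - q_K - (288 - q_K)/2) - 17q_K = (238 - (1/2)q_K)q_K - 17q_K.
Leader FOC: 221 - q_K = 0, so q_K = 221.
Then q_D = (288 - 221)/2 = 67/2.
Price P = 382 - 509/2 = 255/2.
Drake's profit: (255/2 - 94)·(67/2) = 1122.2500.

1122.25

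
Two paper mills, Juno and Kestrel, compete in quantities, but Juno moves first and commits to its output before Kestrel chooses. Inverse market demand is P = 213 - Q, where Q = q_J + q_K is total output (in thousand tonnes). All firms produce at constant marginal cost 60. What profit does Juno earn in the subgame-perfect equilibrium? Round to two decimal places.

2926.13

The follower Kestrel best-responds to any q_J: π_K = (213 - Q)q_K - 60q_K.
Follower FOC: 153 - q_J - 2q_K = 0, so q_K(q_J) = (153 - q_J)/2.
Juno substitutes q_K(q_J) into its own profit: π_J = q_J(213 - q_J - (153 - q_J)/2) - 60q_J = (273/2 - (1/2)q_J)q_J - 60q_J.
Leader FOC: 153/2 - q_J = 0, so q_J = 153/2.
Then q_K = (153 - 153/2)/2 = 153/4.
Price P = 213 - 459/4 = 393/4.
Juno's profit: (393/4 - 60)·(153/2) = 2926.1250.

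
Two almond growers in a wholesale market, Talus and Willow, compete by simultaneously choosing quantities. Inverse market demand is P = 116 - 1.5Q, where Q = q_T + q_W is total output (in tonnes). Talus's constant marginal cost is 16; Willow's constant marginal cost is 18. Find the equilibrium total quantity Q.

Talus's profit: π_T = (116 - 1.5Q)q_T - (16q_T). Setting ∂π_T/∂q_T = 0: 100 - 3q_T - (3/2)(q_W) = 0.
Willow's first-order condition: 98 - 3q_W - (3/2)(q_T) = 0.
So q_T = (100 - (3/2)q_W)/3 and q_W = (98 - (3/2)q_T)/3.
Solving the pair: q_T = 68/3, q_W = 64/3.
Total output Q = 68/3 + 64/3 = 44.

44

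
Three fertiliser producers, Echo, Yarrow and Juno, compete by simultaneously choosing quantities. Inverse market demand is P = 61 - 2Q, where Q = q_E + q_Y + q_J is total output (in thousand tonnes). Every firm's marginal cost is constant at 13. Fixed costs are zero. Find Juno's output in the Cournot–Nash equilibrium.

6

Each firm earns π_i = (61 - 2Q)q_i - 13q_i.
Setting ∂π_i/∂q_i = 0 with rivals' quantities fixed: 48 - 4q_i - 2·Σ_{j≠i} q_j = 0.
With identical firms every q_j equals q_i, so Σ_{j≠i} q_j = 2q_i and 48 = 8q_i, giving q_i = 6.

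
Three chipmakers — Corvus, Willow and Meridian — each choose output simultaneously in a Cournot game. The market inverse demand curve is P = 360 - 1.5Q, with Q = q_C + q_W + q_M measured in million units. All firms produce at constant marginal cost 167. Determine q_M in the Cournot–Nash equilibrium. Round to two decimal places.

A representative firm's profit is π_i = q_i(360 - 1.5Q) - 167q_i.
Setting ∂π_i/∂q_i = 0 with rivals' quantities fixed: 193 - 3q_i - (3/2)·Σ_{j≠i} q_j = 0.
With identical firms every q_j equals q_i, so Σ_{j≠i} q_j = 2q_i and 193 = 6q_i, giving q_i = 193/6.

32.17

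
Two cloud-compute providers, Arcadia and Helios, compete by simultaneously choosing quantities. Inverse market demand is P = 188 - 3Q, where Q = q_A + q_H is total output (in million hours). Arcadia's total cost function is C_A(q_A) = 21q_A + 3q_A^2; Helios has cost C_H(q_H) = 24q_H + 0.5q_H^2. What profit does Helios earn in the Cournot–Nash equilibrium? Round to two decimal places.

1339.08

Arcadia's profit: π_A = (188 - 3Q)q_A - (21q_A + 3q_A²). Setting ∂π_A/∂q_A = 0: 167 - 12q_A - 3(q_H) = 0.
Helios's first-order condition: 164 - 7q_H - 3(q_A) = 0.
Best responses: q_A = (167 - 3q_H)/12, q_H = (164 - 3q_A)/7.
Substituting one into the other gives q_A = 677/75 and q_H = 489/25.
Price P = 188 - 3·28.5867 = 102.2400.
Helios's profit: 102.2400·(489/25) - 24·(489/25) - (1/2)(489/25)² = 1339.0776.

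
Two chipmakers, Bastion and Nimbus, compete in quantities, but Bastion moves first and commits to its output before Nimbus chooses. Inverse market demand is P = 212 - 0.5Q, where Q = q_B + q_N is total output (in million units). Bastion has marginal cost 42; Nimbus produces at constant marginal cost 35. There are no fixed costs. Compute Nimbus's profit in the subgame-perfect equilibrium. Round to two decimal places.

4560.13

Solve by backward induction. Given q_B, the follower Nimbus maximises π_N = (212 - (1/2)q_B - (1/2)q_N)q_N - 35q_N.
Setting the follower's marginal profit to zero, 177 - (1/2)q_B - q_N = 0, i.e. q_N = (177 - (1/2)q_B).
Bastion substitutes q_N(q_B) into its own profit: π_B = q_B(212 - (1/2)q_B - (177 - (1/2)q_B)/2) - 42q_B = (247/2 - (1/4)q_B)q_B - 42q_B.
The leader's first-order condition 163/2 - (1/2)q_B = 0 yields q_B = 163.
Then q_N = (177 - (1/2)·163) = 191/2.
Price P = 212 - (1/2)·(517/2) = 331/4.
Nimbus's profit: (331/4 - 35)·(191/2) = 4560.1250.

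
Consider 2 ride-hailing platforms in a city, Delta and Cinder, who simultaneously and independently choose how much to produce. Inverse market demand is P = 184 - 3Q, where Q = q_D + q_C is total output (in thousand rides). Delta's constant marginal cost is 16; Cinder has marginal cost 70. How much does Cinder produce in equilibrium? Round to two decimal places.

Delta's profit: π_D = (184 - 3Q)q_D - (16q_D). Setting ∂π_D/∂q_D = 0: 168 - 6q_D - 3(q_C) = 0.
Cinder's first-order condition: 114 - 6q_C - 3(q_D) = 0.
Best responses: q_D = (168 - 3q_C)/6, q_C = (114 - 3q_D)/6.
Solving the pair: q_D = 74/3, q_C = 20/3.

6.67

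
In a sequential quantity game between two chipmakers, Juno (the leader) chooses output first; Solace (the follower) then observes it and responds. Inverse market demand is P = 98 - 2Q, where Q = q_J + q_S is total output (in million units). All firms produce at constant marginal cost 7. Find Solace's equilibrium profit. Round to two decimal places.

258.78

Solve by backward induction. Given q_J, the follower Solace maximises π_S = (98 - 2q_J - 2q_S)q_S - 7q_S.
∂π_S/∂q_S = 91 - 2q_J - 4q_S = 0 gives the reaction function q_S = (91 - 2q_J)/4.
The leader anticipates this reaction. Substituting into P = 98 - 2Q gives P = 105/2 - q_J, so π_J = (105/2 - q_J)q_J - 7q_J.
Maximising: ∂π_J/∂q_J = 91/2 - 2q_J = 0, giving q_J = 91/4.
Then q_S = (91 - 2·(91/4))/4 = 91/8.
Price P = 98 - 2·(273/8) = 119/4.
Solace's profit: (119/4 - 7)·(91/8) = 258.7813.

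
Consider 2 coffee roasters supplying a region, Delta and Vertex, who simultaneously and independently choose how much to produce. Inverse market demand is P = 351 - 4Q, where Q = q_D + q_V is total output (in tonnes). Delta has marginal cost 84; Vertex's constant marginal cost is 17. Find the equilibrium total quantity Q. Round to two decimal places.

50.08

Delta's profit: π_D = (351 - 4Q)q_D - (84q_D). Setting ∂π_D/∂q_D = 0: 267 - 8q_D - 4(q_V) = 0.
Vertex's first-order condition: 334 - 8q_V - 4(q_D) = 0.
Best responses: q_D = (267 - 4q_V)/8, q_V = (334 - 4q_D)/8.
Substituting one into the other gives q_D = 50/3 and q_V = 401/12.
Total output Q = 50/3 + 401/12 = 601/12.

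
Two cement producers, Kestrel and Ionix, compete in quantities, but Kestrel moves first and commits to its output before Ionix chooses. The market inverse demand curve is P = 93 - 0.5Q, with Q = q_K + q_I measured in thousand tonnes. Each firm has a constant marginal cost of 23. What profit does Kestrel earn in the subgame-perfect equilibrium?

1225

Solve by backward induction. Given q_K, the follower Ionix maximises π_I = (93 - (1/2)q_K - (1/2)q_I)q_I - 23q_I.
∂π_I/∂q_I = 70 - (1/2)q_K - q_I = 0 gives the reaction function q_I = (70 - (1/2)q_K).
Kestrel substitutes q_I(q_K) into its own profit: π_K = q_K(93 - (1/2)q_K - (70 - (1/2)q_K)/2) - 23q_K = (58 - (1/4)q_K)q_K - 23q_K.
Leader FOC: 35 - (1/2)q_K = 0, so q_K = 70.
Then q_I = (70 - (1/2)·70) = 35.
Price P = 93 - (1/2)·105 = 81/2.
Kestrel's profit: (81/2 - 23)·70 = 1225.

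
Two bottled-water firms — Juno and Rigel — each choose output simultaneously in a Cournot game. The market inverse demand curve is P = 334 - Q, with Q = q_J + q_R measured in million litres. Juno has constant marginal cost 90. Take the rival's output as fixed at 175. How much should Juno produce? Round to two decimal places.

34.50

With the rival's output fixed at 175, Juno's profit is π_J = (334 - 175 - q_J)q_J - (90q_J) = (159 - q_J)q_J - (90q_J).
∂π_J/∂q_J = 69 - 2q_J = 0, so q_J = 69/2.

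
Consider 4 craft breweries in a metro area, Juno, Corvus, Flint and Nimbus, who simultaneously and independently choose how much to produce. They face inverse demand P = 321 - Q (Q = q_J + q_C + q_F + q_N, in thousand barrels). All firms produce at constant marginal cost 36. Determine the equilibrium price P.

93

A representative firm's profit is π_i = q_i(321 - Q) - 36q_i.
First-order condition (treating rivals' output as given): 285 - 2q_i - Σ_{j≠i} q_j = 0.
By symmetry each firm produces the same amount; substituting Σ_{j≠i} q_j = 3q_i yields q_i = 285/5 = 57.
Total output Q = 228, so price P = 321 - 228 = 93.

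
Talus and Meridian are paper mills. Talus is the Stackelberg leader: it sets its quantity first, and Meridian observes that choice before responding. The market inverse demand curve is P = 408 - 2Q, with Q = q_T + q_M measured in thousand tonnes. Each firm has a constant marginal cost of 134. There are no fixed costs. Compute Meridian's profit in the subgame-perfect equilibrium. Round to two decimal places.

2346.13

Solve by backward induction. Given q_T, the follower Meridian maximises π_M = (408 - 2q_T - 2q_M)q_M - 134q_M.
∂π_M/∂q_M = 274 - 2q_T - 4q_M = 0 gives the reaction function q_M = (274 - 2q_T)/4.
Talus substitutes q_M(q_T) into its own profit: π_T = q_T(408 - 2q_T - (274 - 2q_T)/2) - 134q_T = (271 - q_T)q_T - 134q_T.
The leader's first-order condition 137 - 2q_T = 0 yields q_T = 137/2.
Then q_M = (274 - 2·(137/2))/4 = 137/4.
Price P = 408 - 2·(411/4) = 405/2.
Meridian's profit: (405/2 - 134)·(137/4) = 2346.1250.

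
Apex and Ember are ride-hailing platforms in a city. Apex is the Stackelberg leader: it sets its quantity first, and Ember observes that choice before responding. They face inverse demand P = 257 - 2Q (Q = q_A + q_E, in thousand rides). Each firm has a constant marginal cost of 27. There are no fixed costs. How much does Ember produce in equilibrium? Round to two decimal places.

28.75

The follower Ember best-responds to any q_A: π_E = (257 - 2Q)q_E - 27q_E.
∂π_E/∂q_E = 230 - 2q_A - 4q_E = 0 gives the reaction function q_E = (230 - 2q_A)/4.
Apex substitutes q_E(q_A) into its own profit: π_A = q_A(257 - 2q_A - (230 - 2q_A)/2) - 27q_A = (142 - q_A)q_A - 27q_A.
The leader's first-order condition 115 - 2q_A = 0 yields q_A = 115/2.
Then q_E = (230 - 2·(115/2))/4 = 115/4.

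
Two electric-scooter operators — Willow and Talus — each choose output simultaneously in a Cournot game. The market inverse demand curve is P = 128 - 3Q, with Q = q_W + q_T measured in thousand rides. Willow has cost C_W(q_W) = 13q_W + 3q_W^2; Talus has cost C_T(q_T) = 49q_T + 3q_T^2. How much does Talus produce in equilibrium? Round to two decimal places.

4.47

Willow's profit: π_W = (128 - 3Q)q_W - (13q_W + 3q_W²). Setting ∂π_W/∂q_W = 0: 115 - 12q_W - 3(q_T) = 0.
Talus's first-order condition: 79 - 12q_T - 3(q_W) = 0.
Rearranging gives the reaction functions q_W = (115 - 3q_T)/12 and q_T = (79 - 3q_W)/12.
Solving the pair: q_W = 127/15, q_T = 67/15.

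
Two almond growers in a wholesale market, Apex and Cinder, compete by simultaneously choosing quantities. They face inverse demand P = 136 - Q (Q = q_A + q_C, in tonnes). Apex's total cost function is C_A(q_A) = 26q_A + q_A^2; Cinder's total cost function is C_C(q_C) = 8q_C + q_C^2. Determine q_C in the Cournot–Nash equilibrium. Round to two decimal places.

Apex's profit: π_A = (136 - Q)q_A - (26q_A + q_A²). Setting ∂π_A/∂q_A = 0: 110 - 4q_A - (q_C) = 0.
Cinder's first-order condition: 128 - 4q_C - (q_A) = 0.
Rearranging gives the reaction functions q_A = (110 - q_C)/4 and q_C = (128 - q_A)/4.
Substituting one into the other gives q_A = 104/5 and q_C = 134/5.

26.80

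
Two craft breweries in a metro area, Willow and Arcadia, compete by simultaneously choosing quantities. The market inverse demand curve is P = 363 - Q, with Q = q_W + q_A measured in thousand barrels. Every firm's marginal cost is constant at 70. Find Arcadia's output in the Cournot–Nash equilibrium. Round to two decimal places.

97.67

Each firm earns π_i = (363 - Q)q_i - 70q_i.
Setting ∂π_i/∂q_i = 0 with rivals' quantities fixed: 293 - 2q_i - q_j = 0.
By symmetry each firm produces the same amount; substituting q_j = q_i yields q_i = 293/3.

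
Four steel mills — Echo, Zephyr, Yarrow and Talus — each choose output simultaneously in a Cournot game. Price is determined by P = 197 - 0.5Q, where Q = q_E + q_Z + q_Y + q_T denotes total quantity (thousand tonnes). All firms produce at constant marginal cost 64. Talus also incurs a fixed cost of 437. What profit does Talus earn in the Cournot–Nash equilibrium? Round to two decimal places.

A representative firm's profit is π_i = q_i(197 - 0.5Q) - 64q_i.
First-order condition (treating rivals' output as given): 133 - q_i - (1/2)·Σ_{j≠i} q_j = 0.
With identical firms every q_j equals q_i, so Σ_{j≠i} q_j = 3q_i and 133 = (5/2)q_i, giving q_i = 266/5.
Price P = 197 - (1/2)·(1064/5) = 453/5.
Talus's profit: (453/5 - 64)·(266/5) - 437 = 978.1200.

978.12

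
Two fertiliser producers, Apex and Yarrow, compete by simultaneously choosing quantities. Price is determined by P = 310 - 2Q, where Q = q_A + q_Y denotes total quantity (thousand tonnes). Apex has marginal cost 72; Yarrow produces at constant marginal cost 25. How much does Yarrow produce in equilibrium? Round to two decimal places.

55.33

Apex's profit: π_A = (310 - 2Q)q_A - (72q_A). Setting ∂π_A/∂q_A = 0: 238 - 4q_A - 2(q_Y) = 0.
Yarrow's first-order condition: 285 - 4q_Y - 2(q_A) = 0.
Best responses: q_A = (238 - 2q_Y)/4, q_Y = (285 - 2q_A)/4.
Substituting one into the other gives q_A = 191/6 and q_Y = 166/3.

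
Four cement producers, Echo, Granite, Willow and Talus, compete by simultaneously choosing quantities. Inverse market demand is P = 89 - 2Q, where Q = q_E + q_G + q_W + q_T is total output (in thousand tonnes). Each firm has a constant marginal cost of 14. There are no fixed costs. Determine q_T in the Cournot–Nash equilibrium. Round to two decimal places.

Each firm earns π_i = (89 - 2Q)q_i - 14q_i.
Setting ∂π_i/∂q_i = 0 with rivals' quantities fixed: 75 - 4q_i - 2·Σ_{j≠i} q_j = 0.
By symmetry each firm produces the same amount; substituting Σ_{j≠i} q_j = 3q_i yields q_i = 75/10 = 15/2.

7.50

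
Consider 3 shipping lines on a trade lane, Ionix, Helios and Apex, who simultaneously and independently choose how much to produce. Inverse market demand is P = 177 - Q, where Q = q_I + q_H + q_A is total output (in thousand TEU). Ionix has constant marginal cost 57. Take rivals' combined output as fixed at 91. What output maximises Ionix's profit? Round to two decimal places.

14.50

With rivals' combined output fixed at 91, Ionix's profit is π_I = (177 - 91 - q_I)q_I - (57q_I) = (86 - q_I)q_I - (57q_I).
∂π_I/∂q_I = 29 - 2q_I = 0, so q_I = 29/2.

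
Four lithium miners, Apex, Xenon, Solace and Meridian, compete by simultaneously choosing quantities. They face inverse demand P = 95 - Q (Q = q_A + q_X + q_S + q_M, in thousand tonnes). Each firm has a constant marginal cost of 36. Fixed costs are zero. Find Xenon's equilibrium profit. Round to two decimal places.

139.24

A representative firm's profit is π_i = q_i(95 - Q) - 36q_i.
Setting ∂π_i/∂q_i = 0 with rivals' quantities fixed: 59 - 2q_i - Σ_{j≠i} q_j = 0.
By symmetry each firm produces the same amount; substituting Σ_{j≠i} q_j = 3q_i yields q_i = 59/5.
Price P = 95 - 236/5 = 239/5.
Xenon's profit: (239/5 - 36)·(59/5) = 139.2400.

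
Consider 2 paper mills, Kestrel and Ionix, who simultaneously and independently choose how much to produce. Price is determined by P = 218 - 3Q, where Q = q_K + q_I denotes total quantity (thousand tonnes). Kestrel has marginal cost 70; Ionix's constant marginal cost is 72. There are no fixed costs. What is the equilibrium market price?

Kestrel's profit: π_K = (218 - 3Q)q_K - (70q_K). Setting ∂π_K/∂q_K = 0: 148 - 6q_K - 3(q_I) = 0.
Ionix's first-order condition: 146 - 6q_I - 3(q_K) = 0.
So q_K = (148 - 3q_I)/6 and q_I = (146 - 3q_K)/6.
Solving the pair: q_K = 50/3, q_I = 16.
Total output Q = 98/3, so price P = 218 - 3·(98/3) = 120.

120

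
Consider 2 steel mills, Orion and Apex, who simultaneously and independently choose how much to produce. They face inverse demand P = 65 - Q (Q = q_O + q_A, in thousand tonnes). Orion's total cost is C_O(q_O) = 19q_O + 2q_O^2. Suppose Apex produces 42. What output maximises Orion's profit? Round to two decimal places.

0.67

With the rival's output fixed at 42, Orion's profit is π_O = (65 - 42 - q_O)q_O - (19q_O + 2q_O²) = (23 - q_O)q_O - (19q_O + 2q_O²).
∂π_O/∂q_O = 4 - 6q_O = 0, so q_O = 2/3.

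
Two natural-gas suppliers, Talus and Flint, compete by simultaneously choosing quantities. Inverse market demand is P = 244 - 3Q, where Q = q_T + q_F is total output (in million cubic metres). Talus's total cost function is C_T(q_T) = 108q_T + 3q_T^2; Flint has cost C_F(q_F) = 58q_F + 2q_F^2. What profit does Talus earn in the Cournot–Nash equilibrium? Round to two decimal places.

Talus's profit: π_T = (244 - 3Q)q_T - (108q_T + 3q_T²). Setting ∂π_T/∂q_T = 0: 136 - 12q_T - 3(q_F) = 0.
Flint's first-order condition: 186 - 10q_F - 3(q_T) = 0.
Rearranging gives the reaction functions q_T = (136 - 3q_F)/12 and q_F = (186 - 3q_T)/10.
Solving the pair: q_T = 802/111, q_F = 608/37.
Price P = 244 - 3·23.6577 = 173.0270.
Talus's profit: 173.0270·(802/111) - 108·(802/111) - 3(802/111)² = 313.2233.

313.22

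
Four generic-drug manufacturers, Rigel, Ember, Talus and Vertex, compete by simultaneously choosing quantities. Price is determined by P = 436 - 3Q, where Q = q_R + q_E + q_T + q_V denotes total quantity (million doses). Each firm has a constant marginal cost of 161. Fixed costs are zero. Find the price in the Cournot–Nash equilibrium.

216

Each firm earns π_i = (436 - 3Q)q_i - 161q_i.
First-order condition (treating rivals' output as given): 275 - 6q_i - 3·Σ_{j≠i} q_j = 0.
With identical firms every q_j equals q_i, so Σ_{j≠i} q_j = 3q_i and 275 = 15q_i, giving q_i = 55/3.
Total output Q = 220/3, so price P = 436 - 3·(220/3) = 216.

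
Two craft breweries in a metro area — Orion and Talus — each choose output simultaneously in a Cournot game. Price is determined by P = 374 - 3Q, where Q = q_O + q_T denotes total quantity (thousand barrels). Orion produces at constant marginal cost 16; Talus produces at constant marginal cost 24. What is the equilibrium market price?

138

Orion's profit: π_O = (374 - 3Q)q_O - (16q_O). Setting ∂π_O/∂q_O = 0: 358 - 6q_O - 3(q_T) = 0.
Talus's profit: π_T = (374 - 3Q)q_T - (24q_T). Setting ∂π_T/∂q_T = 0: 350 - 6q_T - 3(q_O) = 0.
So q_O = (358 - 3q_T)/6 and q_T = (350 - 3q_O)/6.
Solving the pair: q_O = 122/3, q_T = 38.
Total output Q = 236/3, so price P = 374 - 3·(236/3) = 138.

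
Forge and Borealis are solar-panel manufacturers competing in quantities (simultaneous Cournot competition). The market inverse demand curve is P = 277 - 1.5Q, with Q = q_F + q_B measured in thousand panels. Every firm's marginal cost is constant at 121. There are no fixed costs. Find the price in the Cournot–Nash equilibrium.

Each firm earns π_i = (277 - 1.5Q)q_i - 121q_i.
Setting ∂π_i/∂q_i = 0 with rivals' quantities fixed: 156 - 3q_i - (3/2)q_j = 0.
By symmetry each firm produces the same amount; substituting q_j = q_i yields q_i = 156/(9/2) = 104/3.
Total output Q = 208/3, so price P = 277 - (3/2)·(208/3) = 173.

173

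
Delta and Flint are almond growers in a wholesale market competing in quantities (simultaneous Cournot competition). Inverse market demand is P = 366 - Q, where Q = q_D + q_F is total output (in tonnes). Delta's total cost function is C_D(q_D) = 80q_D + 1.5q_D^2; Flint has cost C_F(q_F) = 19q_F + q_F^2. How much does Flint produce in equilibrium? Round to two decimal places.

76.26

Delta's profit: π_D = (366 - Q)q_D - (80q_D + (3/2)q_D²). Setting ∂π_D/∂q_D = 0: 286 - 5q_D - (q_F) = 0.
Flint's first-order condition: 347 - 4q_F - (q_D) = 0.
So q_D = (286 - q_F)/5 and q_F = (347 - q_D)/4.
Solving the pair: q_D = 797/19, q_F = 1449/19.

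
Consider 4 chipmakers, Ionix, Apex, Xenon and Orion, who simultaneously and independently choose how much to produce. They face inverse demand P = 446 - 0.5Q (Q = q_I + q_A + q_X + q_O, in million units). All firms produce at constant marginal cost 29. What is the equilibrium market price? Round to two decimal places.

A representative firm's profit is π_i = q_i(446 - 0.5Q) - 29q_i.
Setting ∂π_i/∂q_i = 0 with rivals' quantities fixed: 417 - q_i - (1/2)·Σ_{j≠i} q_j = 0.
With identical firms every q_j equals q_i, so Σ_{j≠i} q_j = 3q_i and 417 = (5/2)q_i, giving q_i = 834/5.
Total output Q = 667.2000, so price P = 446 - (1/2)·667.2000 = 562/5.

112.40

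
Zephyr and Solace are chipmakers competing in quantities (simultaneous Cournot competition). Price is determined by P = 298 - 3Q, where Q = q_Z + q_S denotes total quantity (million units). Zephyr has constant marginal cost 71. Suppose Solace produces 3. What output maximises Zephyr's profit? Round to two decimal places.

36.33

With the rival's output fixed at 3, Zephyr's profit is π_Z = (298 - 3·3 - 3q_Z)q_Z - (71q_Z) = (289 - 3q_Z)q_Z - (71q_Z).
∂π_Z/∂q_Z = 218 - 6q_Z = 0, so q_Z = 109/3.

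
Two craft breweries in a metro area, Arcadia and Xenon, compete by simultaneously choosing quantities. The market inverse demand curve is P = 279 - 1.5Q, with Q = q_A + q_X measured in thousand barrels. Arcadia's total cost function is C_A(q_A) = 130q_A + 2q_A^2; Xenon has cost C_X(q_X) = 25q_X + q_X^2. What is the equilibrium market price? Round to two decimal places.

191.13

Arcadia's profit: π_A = (279 - 1.5Q)q_A - (130q_A + 2q_A²). Setting ∂π_A/∂q_A = 0: 149 - 7q_A - (3/2)(q_X) = 0.
Xenon's profit: π_X = (279 - 1.5Q)q_X - (25q_X + q_X²). Setting ∂π_X/∂q_X = 0: 254 - 5q_X - (3/2)(q_A) = 0.
So q_A = (149 - (3/2)q_X)/7 and q_X = (254 - (3/2)q_A)/5.
Solving the pair: q_A = 1456/131, q_X = 47.4656.
Total output Q = 58.5802, so price P = 279 - (3/2)·58.5802 = 191.1298.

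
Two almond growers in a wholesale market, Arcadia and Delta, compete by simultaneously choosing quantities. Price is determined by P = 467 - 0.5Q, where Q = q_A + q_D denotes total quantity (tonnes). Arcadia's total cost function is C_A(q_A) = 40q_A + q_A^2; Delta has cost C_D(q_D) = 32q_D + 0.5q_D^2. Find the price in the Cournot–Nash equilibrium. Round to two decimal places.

316.74

Arcadia's profit: π_A = (467 - 0.5Q)q_A - (40q_A + q_A²). Setting ∂π_A/∂q_A = 0: 427 - 3q_A - (1/2)(q_D) = 0.
Delta's first-order condition: 435 - 2q_D - (1/2)(q_A) = 0.
So q_A = (427 - (1/2)q_D)/3 and q_D = (435 - (1/2)q_A)/2.
Substituting one into the other gives q_A = 110.6957 and q_D = 189.8261.
Total output Q = 300.5217, so price P = 467 - (1/2)·300.5217 = 316.7391.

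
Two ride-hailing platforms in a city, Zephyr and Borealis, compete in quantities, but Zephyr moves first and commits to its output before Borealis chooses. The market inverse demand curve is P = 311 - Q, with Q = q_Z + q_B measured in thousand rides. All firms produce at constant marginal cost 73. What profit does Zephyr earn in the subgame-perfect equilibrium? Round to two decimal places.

Solve by backward induction. Given q_Z, the follower Borealis maximises π_B = (311 - q_Z - q_B)q_B - 73q_B.
∂π_B/∂q_B = 238 - q_Z - 2q_B = 0 gives the reaction function q_B = (238 - q_Z)/2.
Zephyr substitutes q_B(q_Z) into its own profit: π_Z = q_Z(311 - q_Z - (238 - q_Z)/2) - 73q_Z = (192 - (1/2)q_Z)q_Z - 73q_Z.
The leader's first-order condition 119 - q_Z = 0 yields q_Z = 119.
Then q_B = (238 - 119)/2 = 119/2.
Price P = 311 - 357/2 = 265/2.
Zephyr's profit: (265/2 - 73)·119 = 7080.5000.

7080.50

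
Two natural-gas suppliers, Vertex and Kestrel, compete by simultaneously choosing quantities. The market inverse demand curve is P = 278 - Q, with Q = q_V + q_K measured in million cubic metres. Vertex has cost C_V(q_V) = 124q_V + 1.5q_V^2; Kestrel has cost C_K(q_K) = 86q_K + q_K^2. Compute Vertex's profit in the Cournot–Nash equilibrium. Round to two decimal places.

Vertex's profit: π_V = (278 - Q)q_V - (124q_V + (3/2)q_V²). Setting ∂π_V/∂q_V = 0: 154 - 5q_V - (q_K) = 0.
Kestrel's profit: π_K = (278 - Q)q_K - (86q_K + q_K²). Setting ∂π_K/∂q_K = 0: 192 - 4q_K - (q_V) = 0.
So q_V = (154 - q_K)/5 and q_K = (192 - q_V)/4.
Solving the pair: q_V = 424/19, q_K = 806/19.
Price P = 278 - 1230/19 = 213.2632.
Vertex's profit: 213.2632·(424/19) - 124·(424/19) - (3/2)(424/19)² = 1244.9861.

1244.99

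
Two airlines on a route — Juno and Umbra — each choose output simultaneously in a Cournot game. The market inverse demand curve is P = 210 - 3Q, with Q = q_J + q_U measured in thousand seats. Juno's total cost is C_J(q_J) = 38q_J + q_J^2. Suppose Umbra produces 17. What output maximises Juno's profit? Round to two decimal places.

With the rival's output fixed at 17, Juno's profit is π_J = (210 - 3·17 - 3q_J)q_J - (38q_J + q_J²) = (159 - 3q_J)q_J - (38q_J + q_J²).
∂π_J/∂q_J = 121 - 8q_J = 0, so q_J = 121/8.

15.13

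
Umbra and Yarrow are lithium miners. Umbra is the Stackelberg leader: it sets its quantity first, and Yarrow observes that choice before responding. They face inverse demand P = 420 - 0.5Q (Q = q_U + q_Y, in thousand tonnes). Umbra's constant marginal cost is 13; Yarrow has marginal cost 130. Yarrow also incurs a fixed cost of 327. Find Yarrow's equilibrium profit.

The follower Yarrow best-responds to any q_U: π_Y = (420 - 0.5Q)q_Y - 130q_Y.
Follower FOC: 290 - (1/2)q_U - q_Y = 0, so q_Y(q_U) = (290 - (1/2)q_U).
The leader anticipates this reaction. Substituting into P = 420 - 0.5Q gives P = 275 - (1/4)q_U, so π_U = (275 - (1/4)q_U)q_U - 13q_U.
Leader FOC: 262 - (1/2)q_U = 0, so q_U = 524.
Then q_Y = (290 - (1/2)·524) = 28.
Price P = 420 - (1/2)·552 = 144.
Yarrow's profit: (144 - 130)·28 - 327 = 65.

65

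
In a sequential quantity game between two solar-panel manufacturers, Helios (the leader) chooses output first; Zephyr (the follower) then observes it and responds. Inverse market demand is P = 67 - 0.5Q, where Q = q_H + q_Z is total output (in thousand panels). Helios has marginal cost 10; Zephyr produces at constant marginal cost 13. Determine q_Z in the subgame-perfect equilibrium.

The follower Zephyr best-responds to any q_H: π_Z = (67 - 0.5Q)q_Z - 13q_Z.
∂π_Z/∂q_Z = 54 - (1/2)q_H - q_Z = 0 gives the reaction function q_Z = (54 - (1/2)q_H).
The leader anticipates this reaction. Substituting into P = 67 - 0.5Q gives P = 40 - (1/4)q_H, so π_H = (40 - (1/4)q_H)q_H - 10q_H.
Leader FOC: 30 - (1/2)q_H = 0, so q_H = 60.
Then q_Z = (54 - (1/2)·60) = 24.

24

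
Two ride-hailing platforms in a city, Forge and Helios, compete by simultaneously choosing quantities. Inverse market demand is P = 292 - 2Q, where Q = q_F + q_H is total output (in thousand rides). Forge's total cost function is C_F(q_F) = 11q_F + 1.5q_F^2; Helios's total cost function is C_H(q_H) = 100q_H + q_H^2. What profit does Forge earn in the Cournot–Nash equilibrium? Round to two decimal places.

4108.87

Forge's profit: π_F = (292 - 2Q)q_F - (11q_F + (3/2)q_F²). Setting ∂π_F/∂q_F = 0: 281 - 7q_F - 2(q_H) = 0.
Helios's profit: π_H = (292 - 2Q)q_H - (100q_H + q_H²). Setting ∂π_H/∂q_H = 0: 192 - 6q_H - 2(q_F) = 0.
Best responses: q_F = (281 - 2q_H)/7, q_H = (192 - 2q_F)/6.
Substituting one into the other gives q_F = 651/19 and q_H = 391/19.
Price P = 292 - 2·(1042/19) = 182.3158.
Forge's profit: 182.3158·(651/19) - 11·(651/19) - (3/2)(651/19)² = 4108.8740.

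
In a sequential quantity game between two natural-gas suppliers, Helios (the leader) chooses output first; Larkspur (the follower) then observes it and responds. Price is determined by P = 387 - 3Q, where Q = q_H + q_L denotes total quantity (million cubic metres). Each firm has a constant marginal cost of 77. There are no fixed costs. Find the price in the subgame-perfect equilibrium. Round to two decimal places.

154.50

The follower Larkspur best-responds to any q_H: π_L = (387 - 3Q)q_L - 77q_L.
Setting the follower's marginal profit to zero, 310 - 3q_H - 6q_L = 0, i.e. q_L = (310 - 3q_H)/6.
The leader anticipates this reaction. Substituting into P = 387 - 3Q gives P = 232 - (3/2)q_H, so π_H = (232 - (3/2)q_H)q_H - 77q_H.
Leader FOC: 155 - 3q_H = 0, so q_H = 155/3.
Then q_L = (310 - 3·(155/3))/6 = 155/6.
Total output Q = 155/2, so price P = 387 - 3·(155/2) = 309/2.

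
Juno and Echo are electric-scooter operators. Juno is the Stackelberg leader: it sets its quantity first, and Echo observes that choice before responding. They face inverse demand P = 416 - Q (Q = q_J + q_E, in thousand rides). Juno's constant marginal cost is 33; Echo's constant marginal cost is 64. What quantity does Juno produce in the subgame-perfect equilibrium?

Solve by backward induction. Given q_J, the follower Echo maximises π_E = (416 - q_J - q_E)q_E - 64q_E.
∂π_E/∂q_E = 352 - q_J - 2q_E = 0 gives the reaction function q_E = (352 - q_J)/2.
The leader anticipates this reaction. Substituting into P = 416 - Q gives P = 240 - (1/2)q_J, so π_J = (240 - (1/2)q_J)q_J - 33q_J.
Maximising: ∂π_J/∂q_J = 207 - q_J = 0, giving q_J = 207.
Then q_E = (352 - 207)/2 = 145/2.

207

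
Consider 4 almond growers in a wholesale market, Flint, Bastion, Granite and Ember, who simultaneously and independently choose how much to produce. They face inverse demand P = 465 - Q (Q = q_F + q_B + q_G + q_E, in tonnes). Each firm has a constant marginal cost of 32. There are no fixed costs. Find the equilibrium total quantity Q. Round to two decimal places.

A representative firm's profit is π_i = q_i(465 - Q) - 32q_i.
First-order condition (treating rivals' output as given): 433 - 2q_i - Σ_{j≠i} q_j = 0.
With identical firms every q_j equals q_i, so Σ_{j≠i} q_j = 3q_i and 433 = 5q_i, giving q_i = 433/5.
Total output Q = 433/5 + 433/5 + 433/5 + 433/5 = 1732/5.

346.40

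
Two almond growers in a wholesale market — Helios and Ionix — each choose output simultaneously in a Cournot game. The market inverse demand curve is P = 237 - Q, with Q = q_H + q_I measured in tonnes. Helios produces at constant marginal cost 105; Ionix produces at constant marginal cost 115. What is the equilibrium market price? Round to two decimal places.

Helios's profit: π_H = (237 - Q)q_H - (105q_H). Setting ∂π_H/∂q_H = 0: 132 - 2q_H - (q_I) = 0.
Ionix's profit: π_I = (237 - Q)q_I - (115q_I). Setting ∂π_I/∂q_I = 0: 122 - 2q_I - (q_H) = 0.
Rearranging gives the reaction functions q_H = (132 - q_I)/2 and q_I = (122 - q_H)/2.
Solving the pair: q_H = 142/3, q_I = 112/3.
Total output Q = 254/3, so price P = 237 - 254/3 = 457/3.

152.33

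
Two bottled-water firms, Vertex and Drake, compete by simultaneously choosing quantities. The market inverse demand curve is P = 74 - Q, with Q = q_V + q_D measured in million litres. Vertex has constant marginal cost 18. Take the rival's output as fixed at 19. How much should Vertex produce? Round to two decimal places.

With the rival's output fixed at 19, Vertex's profit is π_V = (74 - 19 - q_V)q_V - (18q_V) = (55 - q_V)q_V - (18q_V).
∂π_V/∂q_V = 37 - 2q_V = 0, so q_V = 37/2.

18.50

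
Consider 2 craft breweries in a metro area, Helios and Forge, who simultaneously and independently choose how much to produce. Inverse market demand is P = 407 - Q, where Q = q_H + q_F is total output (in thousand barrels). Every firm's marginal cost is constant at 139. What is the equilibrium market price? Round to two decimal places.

A representative firm's profit is π_i = q_i(407 - Q) - 139q_i.
Setting ∂π_i/∂q_i = 0 with rivals' quantities fixed: 268 - 2q_i - q_j = 0.
With identical firms every q_j equals q_i, so q_j = q_i and 268 = 3q_i, giving q_i = 268/3.
Total output Q = 536/3, so price P = 407 - 536/3 = 685/3.

228.33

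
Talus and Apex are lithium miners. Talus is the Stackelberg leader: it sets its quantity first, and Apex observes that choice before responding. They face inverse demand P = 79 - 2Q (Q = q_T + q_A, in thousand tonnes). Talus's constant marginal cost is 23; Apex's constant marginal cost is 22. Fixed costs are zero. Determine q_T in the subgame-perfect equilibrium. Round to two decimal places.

Solve by backward induction. Given q_T, the follower Apex maximises π_A = (79 - 2q_T - 2q_A)q_A - 22q_A.
Follower FOC: 57 - 2q_T - 4q_A = 0, so q_A(q_T) = (57 - 2q_T)/4.
Talus substitutes q_A(q_T) into its own profit: π_T = q_T(79 - 2q_T - (57 - 2q_T)/2) - 23q_T = (101/2 - q_T)q_T - 23q_T.
The leader's first-order condition 55/2 - 2q_T = 0 yields q_T = 55/4.
Then q_A = (57 - 2·(55/4))/4 = 59/8.

13.75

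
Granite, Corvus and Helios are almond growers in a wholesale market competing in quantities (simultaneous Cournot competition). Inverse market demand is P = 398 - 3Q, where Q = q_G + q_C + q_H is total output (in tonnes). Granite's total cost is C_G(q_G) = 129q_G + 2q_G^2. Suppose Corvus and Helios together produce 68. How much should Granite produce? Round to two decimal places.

With rivals' combined output fixed at 68, Granite's profit is π_G = (398 - 3·68 - 3q_G)q_G - (129q_G + 2q_G²) = (194 - 3q_G)q_G - (129q_G + 2q_G²).
∂π_G/∂q_G = 65 - 10q_G = 0, so q_G = 13/2.

6.50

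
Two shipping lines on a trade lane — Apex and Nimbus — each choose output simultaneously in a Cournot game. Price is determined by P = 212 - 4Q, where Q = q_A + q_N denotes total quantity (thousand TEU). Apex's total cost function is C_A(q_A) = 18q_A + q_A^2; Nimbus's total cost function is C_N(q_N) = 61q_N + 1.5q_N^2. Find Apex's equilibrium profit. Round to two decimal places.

Apex's profit: π_A = (212 - 4Q)q_A - (18q_A + q_A²). Setting ∂π_A/∂q_A = 0: 194 - 10q_A - 4(q_N) = 0.
Nimbus's first-order condition: 151 - 11q_N - 4(q_A) = 0.
So q_A = (194 - 4q_N)/10 and q_N = (151 - 4q_A)/11.
Solving the pair: q_A = 765/47, q_N = 367/47.
Price P = 212 - 4·(1132/47) = 115.6596.
Apex's profit: 115.6596·(765/47) - 18·(765/47) - (765/47)² = 1324.6378.

1324.64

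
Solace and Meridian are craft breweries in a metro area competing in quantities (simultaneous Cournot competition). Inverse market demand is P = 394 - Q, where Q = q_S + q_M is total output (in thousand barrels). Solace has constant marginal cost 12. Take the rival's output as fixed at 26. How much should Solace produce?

With the rival's output fixed at 26, Solace's profit is π_S = (394 - 26 - q_S)q_S - (12q_S) = (368 - q_S)q_S - (12q_S).
∂π_S/∂q_S = 356 - 2q_S = 0, so q_S = 178.

178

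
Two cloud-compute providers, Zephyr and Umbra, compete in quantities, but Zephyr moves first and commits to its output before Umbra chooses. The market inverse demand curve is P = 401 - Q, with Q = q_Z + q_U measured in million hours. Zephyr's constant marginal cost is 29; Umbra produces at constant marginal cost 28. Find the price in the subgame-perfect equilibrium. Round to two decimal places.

121.75

The follower Umbra best-responds to any q_Z: π_U = (401 - Q)q_U - 28q_U.
∂π_U/∂q_U = 373 - q_Z - 2q_U = 0 gives the reaction function q_U = (373 - q_Z)/2.
Zephyr substitutes q_U(q_Z) into its own profit: π_Z = q_Z(401 - q_Z - (373 - q_Z)/2) - 29q_Z = (429/2 - (1/2)q_Z)q_Z - 29q_Z.
Maximising: ∂π_Z/∂q_Z = 371/2 - q_Z = 0, giving q_Z = 371/2.
Then q_U = (373 - 371/2)/2 = 375/4.
Total output Q = 1117/4, so price P = 401 - 1117/4 = 487/4.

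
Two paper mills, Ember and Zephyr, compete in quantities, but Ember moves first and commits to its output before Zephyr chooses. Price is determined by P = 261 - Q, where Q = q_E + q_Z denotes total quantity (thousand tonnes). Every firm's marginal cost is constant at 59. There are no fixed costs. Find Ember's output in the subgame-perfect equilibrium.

Solve by backward induction. Given q_E, the follower Zephyr maximises π_Z = (261 - q_E - q_Z)q_Z - 59q_Z.
Follower FOC: 202 - q_E - 2q_Z = 0, so q_Z(q_E) = (202 - q_E)/2.
Ember substitutes q_Z(q_E) into its own profit: π_E = q_E(261 - q_E - (202 - q_E)/2) - 59q_E = (160 - (1/2)q_E)q_E - 59q_E.
The leader's first-order condition 101 - q_E = 0 yields q_E = 101.
Then q_Z = (202 - 101)/2 = 101/2.

101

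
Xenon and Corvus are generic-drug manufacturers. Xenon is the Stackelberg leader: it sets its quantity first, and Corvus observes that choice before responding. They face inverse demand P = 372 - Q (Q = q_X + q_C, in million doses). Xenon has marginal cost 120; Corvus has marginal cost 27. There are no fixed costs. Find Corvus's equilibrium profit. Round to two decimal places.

17622.56

The follower Corvus best-responds to any q_X: π_C = (372 - Q)q_C - 27q_C.
Follower FOC: 345 - q_X - 2q_C = 0, so q_C(q_X) = (345 - q_X)/2.
Xenon substitutes q_C(q_X) into its own profit: π_X = q_X(372 - q_X - (345 - q_X)/2) - 120q_X = (399/2 - (1/2)q_X)q_X - 120q_X.
Maximising: ∂π_X/∂q_X = 159/2 - q_X = 0, giving q_X = 159/2.
Then q_C = (345 - 159/2)/2 = 531/4.
Price P = 372 - 849/4 = 639/4.
Corvus's profit: (639/4 - 27)·(531/4) = 17622.5625.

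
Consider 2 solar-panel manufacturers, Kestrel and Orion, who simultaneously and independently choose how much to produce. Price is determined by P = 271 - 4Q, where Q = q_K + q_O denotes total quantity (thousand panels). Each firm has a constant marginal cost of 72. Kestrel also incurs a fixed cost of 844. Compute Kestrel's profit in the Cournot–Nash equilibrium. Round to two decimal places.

256.03

Each firm earns π_i = (271 - 4Q)q_i - 72q_i.
First-order condition (treating rivals' output as given): 199 - 8q_i - 4q_j = 0.
By symmetry each firm produces the same amount; substituting q_j = q_i yields q_i = 199/12.
Price P = 271 - 4·(199/6) = 415/3.
Kestrel's profit: (415/3 - 72)·(199/12) - 844 = 256.0278.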